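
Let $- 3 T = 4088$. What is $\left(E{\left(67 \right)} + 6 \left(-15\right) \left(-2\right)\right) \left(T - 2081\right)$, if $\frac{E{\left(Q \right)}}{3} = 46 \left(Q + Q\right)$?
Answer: $-64300144$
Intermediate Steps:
$T = - \frac{4088}{3}$ ($T = \left(- \frac{1}{3}\right) 4088 = - \frac{4088}{3} \approx -1362.7$)
$E{\left(Q \right)} = 276 Q$ ($E{\left(Q \right)} = 3 \cdot 46 \left(Q + Q\right) = 3 \cdot 46 \cdot 2 Q = 3 \cdot 92 Q = 276 Q$)
$\left(E{\left(67 \right)} + 6 \left(-15\right) \left(-2\right)\right) \left(T - 2081\right) = \left(276 \cdot 67 + 6 \left(-15\right) \left(-2\right)\right) \left(- \frac{4088}{3} - 2081\right) = \left(18492 - -180\right) \left(- \frac{10331}{3}\right) = \left(18492 + 180\right) \left(- \frac{10331}{3}\right) = 18672 \left(- \frac{10331}{3}\right) = -64300144$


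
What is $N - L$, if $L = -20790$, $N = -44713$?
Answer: $-23923$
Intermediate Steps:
$N - L = -44713 - -20790 = -44713 + 20790 = -23923$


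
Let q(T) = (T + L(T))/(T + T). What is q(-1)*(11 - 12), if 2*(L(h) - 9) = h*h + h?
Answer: 4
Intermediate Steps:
L(h) = 9 + h/2 + h²/2 (L(h) = 9 + (h*h + h)/2 = 9 + (h² + h)/2 = 9 + (h + h²)/2 = 9 + (h/2 + h²/2) = 9 + h/2 + h²/2)
q(T) = (9 + T²/2 + 3*T/2)/(2*T) (q(T) = (T + (9 + T/2 + T²/2))/(T + T) = (9 + T²/2 + 3*T/2)/((2*T)) = (9 + T²/2 + 3*T/2)*(1/(2*T)) = (9 + T²/2 + 3*T/2)/(2*T))
q(-1)*(11 - 12) = ((¼)*(18 + (-1)² + 3*(-1))/(-1))*(11 - 12) = ((¼)*(-1)*(18 + 1 - 3))*(-1) = ((¼)*(-1)*16)*(-1) = -4*(-1) = 4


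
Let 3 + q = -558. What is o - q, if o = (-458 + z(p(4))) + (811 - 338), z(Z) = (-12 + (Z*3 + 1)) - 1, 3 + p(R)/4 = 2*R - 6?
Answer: 552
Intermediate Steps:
q = -561 (q = -3 - 558 = -561)
p(R) = -36 + 8*R (p(R) = -12 + 4*(2*R - 6) = -12 + 4*(-6 + 2*R) = -12 + (-24 + 8*R) = -36 + 8*R)
z(Z) = -12 + 3*Z (z(Z) = (-12 + (3*Z + 1)) - 1 = (-12 + (1 + 3*Z)) - 1 = (-11 + 3*Z) - 1 = -12 + 3*Z)
o = -9 (o = (-458 + (-12 + 3*(-36 + 8*4))) + (811 - 338) = (-458 + (-12 + 3*(-36 + 32))) + 473 = (-458 + (-12 + 3*(-4))) + 473 = (-458 + (-12 - 12)) + 473 = (-458 - 24) + 473 = -482 + 473 = -9)
o - q = -9 - 1*(-561) = -9 + 561 = 552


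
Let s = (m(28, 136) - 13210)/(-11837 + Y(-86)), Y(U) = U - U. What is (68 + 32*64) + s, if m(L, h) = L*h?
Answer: 25056494/11837 ≈ 2116.8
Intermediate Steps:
Y(U) = 0
s = 9402/11837 (s = (28*136 - 13210)/(-11837 + 0) = (3808 - 13210)/(-11837) = -9402*(-1/11837) = 9402/11837 ≈ 0.79429)
(68 + 32*64) + s = (68 + 32*64) + 9402/11837 = (68 + 2048) + 9402/11837 = 2116 + 9402/11837 = 25056494/11837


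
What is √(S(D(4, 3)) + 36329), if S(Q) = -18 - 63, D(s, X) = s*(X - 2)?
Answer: 2*√9062 ≈ 190.39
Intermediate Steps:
D(s, X) = s*(-2 + X)
S(Q) = -81
√(S(D(4, 3)) + 36329) = √(-81 + 36329) = √36248 = 2*√9062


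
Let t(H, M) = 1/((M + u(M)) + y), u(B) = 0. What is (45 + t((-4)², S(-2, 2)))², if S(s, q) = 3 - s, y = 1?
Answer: 73441/36 ≈ 2040.0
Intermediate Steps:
t(H, M) = 1/(1 + M) (t(H, M) = 1/((M + 0) + 1) = 1/(M + 1) = 1/(1 + M))
(45 + t((-4)², S(-2, 2)))² = (45 + 1/(1 + (3 - 1*(-2))))² = (45 + 1/(1 + (3 + 2)))² = (45 + 1/(1 + 5))² = (45 + 1/6)² = (45 + ⅙)² = (271/6)² = 73441/36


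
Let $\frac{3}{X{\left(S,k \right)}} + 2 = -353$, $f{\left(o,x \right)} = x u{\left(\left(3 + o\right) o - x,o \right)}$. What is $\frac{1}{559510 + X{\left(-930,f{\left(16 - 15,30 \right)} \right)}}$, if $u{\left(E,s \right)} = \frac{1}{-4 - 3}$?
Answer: $\frac{355}{198626047} \approx 1.7873 \cdot 10^{-6}$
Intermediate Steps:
$u{\left(E,s \right)} = - \frac{1}{7}$ ($u{\left(E,s \right)} = \frac{1}{-7} = - \frac{1}{7}$)
$f{\left(o,x \right)} = - \frac{x}{7}$ ($f{\left(o,x \right)} = x \left(- \frac{1}{7}\right) = - \frac{x}{7}$)
$X{\left(S,k \right)} = - \frac{3}{355}$ ($X{\left(S,k \right)} = \frac{3}{-2 - 353} = \frac{3}{-355} = 3 \left(- \frac{1}{355}\right) = - \frac{3}{355}$)
$\frac{1}{559510 + X{\left(-930,f{\left(16 - 15,30 \right)} \right)}} = \frac{1}{559510 - \frac{3}{355}} = \frac{1}{\frac{198626047}{355}} = \frac{355}{198626047}$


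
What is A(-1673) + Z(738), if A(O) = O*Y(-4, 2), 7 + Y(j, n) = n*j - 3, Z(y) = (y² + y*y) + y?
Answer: 1120140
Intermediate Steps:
Z(y) = y + 2*y² (Z(y) = (y² + y²) + y = 2*y² + y = y + 2*y²)
Y(j, n) = -10 + j*n (Y(j, n) = -7 + (n*j - 3) = -7 + (j*n - 3) = -7 + (-3 + j*n) = -10 + j*n)
A(O) = -18*O (A(O) = O*(-10 - 4*2) = O*(-10 - 8) = O*(-18) = -18*O)
A(-1673) + Z(738) = -18*(-1673) + 738*(1 + 2*738) = 30114 + 738*(1 + 1476) = 30114 + 738*1477 = 30114 + 1090026 = 1120140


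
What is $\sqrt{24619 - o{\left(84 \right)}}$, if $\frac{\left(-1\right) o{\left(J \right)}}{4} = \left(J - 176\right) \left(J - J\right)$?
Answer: $\sqrt{24619} \approx 156.9$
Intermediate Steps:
$o{\left(J \right)} = 0$ ($o{\left(J \right)} = - 4 \left(J - 176\right) \left(J - J\right) = - 4 \left(-176 + J\right) 0 = \left(-4\right) 0 = 0$)
$\sqrt{24619 - o{\left(84 \right)}} = \sqrt{24619 - 0} = \sqrt{24619 + 0} = \sqrt{24619}$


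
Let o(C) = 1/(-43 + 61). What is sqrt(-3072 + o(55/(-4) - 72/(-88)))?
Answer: I*sqrt(110590)/6 ≈ 55.425*I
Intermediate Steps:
o(C) = 1/18
sqrt(-3072 + o(55/(-4) - 72/(-88))) = sqrt(-3072 + 1/18) = sqrt(-55295/18) = I*sqrt(110590)/6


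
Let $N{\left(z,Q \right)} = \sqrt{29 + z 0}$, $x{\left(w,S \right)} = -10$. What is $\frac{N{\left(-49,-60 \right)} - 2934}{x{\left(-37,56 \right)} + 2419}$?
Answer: $- \frac{978}{803} + \frac{\sqrt{29}}{2409} \approx -1.2157$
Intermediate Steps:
$N{\left(z,Q \right)} = \sqrt{29}$ ($N{\left(z,Q \right)} = \sqrt{29 + 0} = \sqrt{29}$)
$\frac{N{\left(-49,-60 \right)} - 2934}{x{\left(-37,56 \right)} + 2419} = \frac{\sqrt{29} - 2934}{-10 + 2419} = \frac{-2934 + \sqrt{29}}{2409} = \left(-2934 + \sqrt{29}\right) \frac{1}{2409} = - \frac{978}{803} + \frac{\sqrt{29}}{2409}$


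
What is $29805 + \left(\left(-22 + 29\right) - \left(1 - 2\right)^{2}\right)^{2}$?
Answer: $29841$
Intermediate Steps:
$29805 + \left(\left(-22 + 29\right) - \left(1 - 2\right)^{2}\right)^{2} = 29805 + \left(7 - \left(-1\right)^{2}\right)^{2} = 29805 + \left(7 - 1\right)^{2} = 29805 + 6^{2} = 29805 + 36 = 29841$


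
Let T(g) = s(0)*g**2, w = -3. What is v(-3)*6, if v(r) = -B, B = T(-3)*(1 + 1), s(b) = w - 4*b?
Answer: 324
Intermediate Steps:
s(b) = -3 - 4*b
T(g) = -3*g**2 (T(g) = (-3 - 4*0)*g**2 = (-3 + 0)*g**2 = -3*g**2)
B = -54 (B = (-3*(-3)**2)*(1 + 1) = -3*9*2 = -27*2 = -54)
v(r) = 54 (v(r) = -1*(-54) = 54)
v(-3)*6 = 54*6 = 324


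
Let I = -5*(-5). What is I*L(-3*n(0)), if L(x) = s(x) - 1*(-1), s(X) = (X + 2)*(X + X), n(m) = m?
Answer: 25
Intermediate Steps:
s(X) = 2*X*(2 + X) (s(X) = (2 + X)*(2*X) = 2*X*(2 + X))
L(x) = 1 + 2*x*(2 + x) (L(x) = 2*x*(2 + x) - 1*(-1) = 2*x*(2 + x) + 1 = 1 + 2*x*(2 + x))
I = 25
I*L(-3*n(0)) = 25*(1 + 2*(-3*0)*(2 - 3*0)) = 25*(1 + 2*0*(2 + 0)) = 25*(1 + 2*0*2) = 25*(1 + 0) = 25*1 = 25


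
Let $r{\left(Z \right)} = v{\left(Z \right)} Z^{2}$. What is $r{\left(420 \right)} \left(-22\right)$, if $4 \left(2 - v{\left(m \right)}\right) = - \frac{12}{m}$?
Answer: $-7789320$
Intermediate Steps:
$v{\left(m \right)} = 2 + \frac{3}{m}$ ($v{\left(m \right)} = 2 - \frac{\left(-12\right) \frac{1}{m}}{4} = 2 + \frac{3}{m}$)
$r{\left(Z \right)} = Z^{2} \left(2 + \frac{3}{Z}\right)$ ($r{\left(Z \right)} = \left(2 + \frac{3}{Z}\right) Z^{2} = Z^{2} \left(2 + \frac{3}{Z}\right)$)
$r{\left(420 \right)} \left(-22\right) = 420 \left(3 + 2 \cdot 420\right) \left(-22\right) = 420 \left(3 + 840\right) \left(-22\right) = 420 \cdot 843 \left(-22\right) = 354060 \left(-22\right) = -7789320$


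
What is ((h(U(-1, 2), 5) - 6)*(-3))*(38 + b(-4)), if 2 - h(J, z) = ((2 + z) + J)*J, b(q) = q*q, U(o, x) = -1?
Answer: -324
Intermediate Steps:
b(q) = q²
h(J, z) = 2 - J*(2 + J + z) (h(J, z) = 2 - ((2 + z) + J)*J = 2 - (2 + J + z)*J = 2 - J*(2 + J + z))
((h(U(-1, 2), 5) - 6)*(-3))*(38 + b(-4)) = (((2 - 1*(-1)² - 2*(-1) - 1*(-1)*5) - 6)*(-3))*(38 + (-4)²) = (((2 - 1*1 + 2 + 5) - 6)*(-3))*(38 + 16) = (((2 - 1 + 2 + 5) - 6)*(-3))*54 = ((8 - 6)*(-3))*54 = (2*(-3))*54 = -6*54 = -324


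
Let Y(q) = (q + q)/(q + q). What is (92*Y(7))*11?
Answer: 1012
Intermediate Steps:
Y(q) = 1 (Y(q) = (2*q)/((2*q)) = (2*q)*(1/(2*q)) = 1)
(92*Y(7))*11 = (92*1)*11 = 92*11 = 1012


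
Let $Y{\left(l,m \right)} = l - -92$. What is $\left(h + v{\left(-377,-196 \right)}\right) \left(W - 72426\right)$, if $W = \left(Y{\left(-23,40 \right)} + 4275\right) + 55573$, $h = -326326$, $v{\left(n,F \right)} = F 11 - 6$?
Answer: $4109056392$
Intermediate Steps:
$v{\left(n,F \right)} = -6 + 11 F$ ($v{\left(n,F \right)} = 11 F - 6 = -6 + 11 F$)
$Y{\left(l,m \right)} = 92 + l$ ($Y{\left(l,m \right)} = l + 92 = 92 + l$)
$W = 59917$ ($W = \left(\left(92 - 23\right) + 4275\right) + 55573 = \left(69 + 4275\right) + 55573 = 4344 + 55573 = 59917$)
$\left(h + v{\left(-377,-196 \right)}\right) \left(W - 72426\right) = \left(-326326 + \left(-6 + 11 \left(-196\right)\right)\right) \left(59917 - 72426\right) = \left(-326326 - 2162\right) \left(-12509\right) = \left(-328488\right) \left(-12509\right) = 4109056392$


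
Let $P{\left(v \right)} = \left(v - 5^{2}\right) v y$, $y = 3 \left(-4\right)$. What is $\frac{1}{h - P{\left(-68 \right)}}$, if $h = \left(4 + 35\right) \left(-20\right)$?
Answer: $\frac{1}{75108} \approx 1.3314 \cdot 10^{-5}$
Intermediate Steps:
$y = -12$
$h = -780$ ($h = 39 \left(-20\right) = -780$)
$P{\left(v \right)} = - 12 v \left(-25 + v\right)$ ($P{\left(v \right)} = \left(v - 5^{2}\right) v \left(-12\right) = \left(v - 25\right) v \left(-12\right) = \left(-25 + v\right) v \left(-12\right) = v \left(-25 + v\right) \left(-12\right) = - 12 v \left(-25 + v\right)$)
$\frac{1}{h - P{\left(-68 \right)}} = \frac{1}{-780 - 12 \left(-68\right) \left(25 - -68\right)} = \frac{1}{-780 - 12 \left(-68\right) \left(25 + 68\right)} = \frac{1}{-780 - 12 \left(-68\right) 93} = \frac{1}{-780 - -75888} = \frac{1}{-780 + 75888} = \frac{1}{75108}$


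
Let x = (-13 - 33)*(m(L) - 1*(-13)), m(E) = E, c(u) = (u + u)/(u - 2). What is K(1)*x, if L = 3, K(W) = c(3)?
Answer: -4416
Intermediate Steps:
c(u) = 2*u/(-2 + u) (c(u) = (2*u)/(-2 + u) = 2*u/(-2 + u))
K(W) = 6 (K(W) = 2*3/(-2 + 3) = 2*3/1 = 2*3*1 = 6)
x = -736 (x = (-13 - 33)*(3 - 1*(-13)) = -46*(3 + 13) = -46*16 = -736)
K(1)*x = 6*(-736) = -4416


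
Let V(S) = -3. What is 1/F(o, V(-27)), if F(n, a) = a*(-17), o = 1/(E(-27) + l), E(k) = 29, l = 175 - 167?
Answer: 1/51 ≈ 0.019608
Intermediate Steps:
l = 8
o = 1/37 (o = 1/(29 + 8) = 1/37 ≈ 0.027027)
F(n, a) = -17*a
1/F(o, V(-27)) = 1/(-17*(-3)) = 1/51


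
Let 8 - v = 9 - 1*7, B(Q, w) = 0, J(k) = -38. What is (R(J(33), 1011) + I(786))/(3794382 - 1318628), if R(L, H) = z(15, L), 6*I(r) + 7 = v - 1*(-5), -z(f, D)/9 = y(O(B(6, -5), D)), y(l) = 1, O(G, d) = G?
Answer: -25/7427262 ≈ -3.3660e-6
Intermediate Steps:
v = 6 (v = 8 - (9 - 1*7) = 8 - (9 - 7) = 8 - 1*2 = 8 - 2 = 6)
z(f, D) = -9 (z(f, D) = -9*1 = -9)
I(r) = ⅔ (I(r) = -7/6 + (6 - 1*(-5))/6 = -7/6 + (6 + 5)/6 = -7/6 + (⅙)*11 = -7/6 + 11/6 = ⅔)
R(L, H) = -9
(R(J(33), 1011) + I(786))/(3794382 - 1318628) = (-9 + ⅔)/(3794382 - 1318628) = -25/3/2475754 = -25/3*1/2475754 = -25/7427262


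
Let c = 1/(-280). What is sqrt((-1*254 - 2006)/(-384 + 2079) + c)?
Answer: I*sqrt(235830)/420 ≈ 1.1562*I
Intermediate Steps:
c = -1/280 ≈ -0.0035714
sqrt((-1*254 - 2006)/(-384 + 2079) + c) = sqrt((-1*254 - 2006)/(-384 + 2079) - 1/280) = sqrt((-254 - 2006)/1695 - 1/280) = sqrt(-2260*1/1695 - 1/280) = sqrt(-4/3 - 1/280) = sqrt(-1123/840) = I*sqrt(235830)/420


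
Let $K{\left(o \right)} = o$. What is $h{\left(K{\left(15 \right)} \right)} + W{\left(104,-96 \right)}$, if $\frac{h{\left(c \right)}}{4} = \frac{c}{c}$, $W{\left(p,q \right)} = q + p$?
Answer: $12$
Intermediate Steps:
$W{\left(p,q \right)} = p + q$
$h{\left(c \right)} = 4$ ($h{\left(c \right)} = 4 \frac{c}{c} = 4 \cdot 1 = 4$)
$h{\left(K{\left(15 \right)} \right)} + W{\left(104,-96 \right)} = 4 + \left(104 - 96\right) = 4 + 8 = 12$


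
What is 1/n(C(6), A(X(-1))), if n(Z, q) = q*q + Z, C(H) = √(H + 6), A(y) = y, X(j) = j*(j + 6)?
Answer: 25/613 - 2*√3/613 ≈ 0.035132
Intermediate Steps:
X(j) = j*(6 + j)
C(H) = √(6 + H)
n(Z, q) = Z + q² (n(Z, q) = q² + Z = Z + q²)
1/n(C(6), A(X(-1))) = 1/(√(6 + 6) + (-(6 - 1))²) = 1/(√12 + (-1*5)²) = 1/(2*√3 + (-5)²) = 1/(2*√3 + 25) = 1/(25 + 2*√3)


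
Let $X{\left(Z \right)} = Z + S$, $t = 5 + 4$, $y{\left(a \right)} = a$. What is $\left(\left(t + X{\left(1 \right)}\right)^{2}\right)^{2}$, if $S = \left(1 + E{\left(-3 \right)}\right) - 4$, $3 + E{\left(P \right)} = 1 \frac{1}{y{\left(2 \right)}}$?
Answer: $\frac{6561}{16} \approx 410.06$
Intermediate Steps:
$t = 9$
$E{\left(P \right)} = - \frac{5}{2}$ ($E{\left(P \right)} = -3 + 1 \cdot \frac{1}{2} = -3 + \frac{1}{2} = - \frac{5}{2}$)
$S = - \frac{11}{2}$ ($S = \left(1 - \frac{5}{2}\right) - 4 = - \frac{3}{2} - 4 = - \frac{11}{2} \approx -5.5$)
$X{\left(Z \right)} = - \frac{11}{2} + Z$ ($X{\left(Z \right)} = Z - \frac{11}{2} = - \frac{11}{2} + Z$)
$\left(\left(t + X{\left(1 \right)}\right)^{2}\right)^{2} = \left(\left(9 + \left(- \frac{11}{2} + 1\right)\right)^{2}\right)^{2} = \left(\left(9 - \frac{9}{2}\right)^{2}\right)^{2} = \left(\left(\frac{9}{2}\right)^{2}\right)^{2} = \left(\frac{81}{4}\right)^{2} = \frac{6561}{16}$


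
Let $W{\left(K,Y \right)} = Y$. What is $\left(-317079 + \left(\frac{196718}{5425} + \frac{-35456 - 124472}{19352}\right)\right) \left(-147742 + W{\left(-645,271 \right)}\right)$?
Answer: $\frac{613580243179495518}{13123075} \approx 4.6756 \cdot 10^{10}$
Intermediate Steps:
$\left(-317079 + \left(\frac{196718}{5425} + \frac{-35456 - 124472}{19352}\right)\right) \left(-147742 + W{\left(-645,271 \right)}\right) = \left(-317079 + \left(\frac{196718}{5425} + \frac{-35456 - 124472}{19352}\right)\right) \left(-147742 + 271\right) = \left(-317079 + \left(196718 \cdot \frac{1}{5425} + \left(-35456 - 124472\right) \frac{1}{19352}\right)\right) \left(-147471\right) = \left(-317079 + \left(\frac{196718}{5425} - \frac{19991}{2419}\right)\right) \left(-147471\right) = \left(-317079 + \frac{367409667}{13123075}\right) \left(-147471\right) = \left(- \frac{4160684088258}{13123075}\right) \left(-147471\right) = \frac{613580243179495518}{13123075}$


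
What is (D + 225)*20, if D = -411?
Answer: -3720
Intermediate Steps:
(D + 225)*20 = (-411 + 225)*20 = -186*20 = -3720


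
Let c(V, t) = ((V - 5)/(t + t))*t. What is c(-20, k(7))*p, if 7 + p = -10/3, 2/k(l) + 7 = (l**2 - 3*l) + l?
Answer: 775/6 ≈ 129.17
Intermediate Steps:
k(l) = 2/(-7 + l**2 - 2*l) (k(l) = 2/(-7 + ((l**2 - 3*l) + l)) = 2/(-7 + (l**2 - 2*l)) = 2/(-7 + l**2 - 2*l))
p = -31/3 (p = -7 - 10/3 = -31/3 ≈ -10.333)
c(V, t) = -5/2 + V/2 (c(V, t) = ((-5 + V)/((2*t)))*t = ((-5 + V)*(1/(2*t)))*t = ((-5 + V)/(2*t))*t = -5/2 + V/2)
c(-20, k(7))*p = (-5/2 + (1/2)*(-20))*(-31/3) = (-5/2 - 10)*(-31/3) = -25/2*(-31/3) = 775/6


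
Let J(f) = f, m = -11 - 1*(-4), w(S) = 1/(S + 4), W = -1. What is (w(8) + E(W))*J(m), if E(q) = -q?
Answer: -91/12 ≈ -7.5833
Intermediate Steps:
w(S) = 1/(4 + S)
m = -7 (m = -11 + 4 = -7)
(w(8) + E(W))*J(m) = (1/(4 + 8) - 1*(-1))*(-7) = (1/12 + 1)*(-7) = (13/12)*(-7) = -91/12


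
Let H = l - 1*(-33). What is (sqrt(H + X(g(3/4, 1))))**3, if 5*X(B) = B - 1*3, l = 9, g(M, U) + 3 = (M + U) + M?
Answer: 413*sqrt(4130)/100 ≈ 265.41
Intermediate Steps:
g(M, U) = -3 + U + 2*M (g(M, U) = -3 + ((M + U) + M) = -3 + (U + 2*M) = -3 + U + 2*M)
H = 42 (H = 9 - 1*(-33) = 9 + 33 = 42)
X(B) = -3/5 + B/5 (X(B) = (B - 1*3)/5 = (B - 3)/5 = (-3 + B)/5 = -3/5 + B/5)
(sqrt(H + X(g(3/4, 1))))**3 = (sqrt(42 + (-3/5 + (-3 + 1 + 2*(3/4))/5)))**3 = (sqrt(42 + (-3/5 + (-3 + 1 + 3/2)/5)))**3 = (sqrt(42 + (-3/5 + (1/5)*(-1/2))))**3 = (sqrt(42 + (-3/5 - 1/10)))**3 = (sqrt(42 - 7/10))**3 = (sqrt(413/10))**3 = (sqrt(4130)/10)**3 = 413*sqrt(4130)/100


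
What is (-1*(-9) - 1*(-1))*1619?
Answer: 16190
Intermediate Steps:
(-1*(-9) - 1*(-1))*1619 = (9 + 1)*1619 = 10*1619 = 16190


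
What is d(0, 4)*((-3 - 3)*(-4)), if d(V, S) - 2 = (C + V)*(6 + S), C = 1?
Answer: 288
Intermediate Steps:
d(V, S) = 2 + (1 + V)*(6 + S)
d(0, 4)*((-3 - 3)*(-4)) = (8 + 4 + 6*0 + 4*0)*((-3 - 3)*(-4)) = (8 + 4 + 0 + 0)*(-6*(-4)) = 12*24 = 288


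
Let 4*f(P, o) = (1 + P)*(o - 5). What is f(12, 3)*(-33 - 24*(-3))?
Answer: -507/2 ≈ -253.50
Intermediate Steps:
f(P, o) = (1 + P)*(-5 + o)/4 (f(P, o) = ((1 + P)*(o - 5))/4 = ((1 + P)*(-5 + o))/4 = (1 + P)*(-5 + o)/4)
f(12, 3)*(-33 - 24*(-3)) = (-5/4 - 5/4*12 + (1/4)*3 + (1/4)*12*3)*(-33 - 24*(-3)) = (-5/4 - 15 + 3/4 + 9)*(-33 + 72) = -13/2*39 = -507/2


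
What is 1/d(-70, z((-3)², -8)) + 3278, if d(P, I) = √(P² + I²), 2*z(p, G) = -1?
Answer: 3278 + 2*√19601/19601 ≈ 3278.0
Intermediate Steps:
z(p, G) = -½ (z(p, G) = (½)*(-1) = -½)
d(P, I) = √(I² + P²)
1/d(-70, z((-3)², -8)) + 3278 = 1/(√((-½)² + (-70)²)) + 3278 = 1/(√(¼ + 4900)) + 3278 = 1/(√(19601/4)) + 3278 = 1/(√19601/2) + 3278 = 2*√19601/19601 + 3278 = 3278 + 2*√19601/19601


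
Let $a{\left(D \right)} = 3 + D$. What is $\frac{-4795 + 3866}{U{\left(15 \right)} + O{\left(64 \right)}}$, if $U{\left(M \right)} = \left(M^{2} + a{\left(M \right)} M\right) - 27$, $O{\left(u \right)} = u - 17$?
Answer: $- \frac{929}{515} \approx -1.8039$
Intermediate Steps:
$O{\left(u \right)} = -17 + u$ ($O{\left(u \right)} = u - 17 = -17 + u$)
$U{\left(M \right)} = -27 + M^{2} + M \left(3 + M\right)$ ($U{\left(M \right)} = \left(M^{2} + \left(3 + M\right) M\right) - 27 = \left(M^{2} + M \left(3 + M\right)\right) - 27 = -27 + M^{2} + M \left(3 + M\right)$)
$\frac{-4795 + 3866}{U{\left(15 \right)} + O{\left(64 \right)}} = \frac{-4795 + 3866}{\left(-27 + 15^{2} + 15 \left(3 + 15\right)\right) + \left(-17 + 64\right)} = - \frac{929}{\left(-27 + 225 + 15 \cdot 18\right) + 47} = - \frac{929}{\left(-27 + 225 + 270\right) + 47} = - \frac{929}{468 + 47} = - \frac{929}{515}$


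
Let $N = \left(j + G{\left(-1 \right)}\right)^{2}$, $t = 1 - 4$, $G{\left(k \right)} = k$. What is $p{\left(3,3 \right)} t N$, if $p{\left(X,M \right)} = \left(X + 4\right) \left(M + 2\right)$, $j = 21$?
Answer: $-42000$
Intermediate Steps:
$p{\left(X,M \right)} = \left(2 + M\right) \left(4 + X\right)$ ($p{\left(X,M \right)} = \left(4 + X\right) \left(2 + M\right) = \left(2 + M\right) \left(4 + X\right)$)
$t = -3$ ($t = 1 - 4 = -3$)
$N = 400$ ($N = \left(21 - 1\right)^{2} = 20^{2} = 400$)
$p{\left(3,3 \right)} t N = \left(8 + 2 \cdot 3 + 4 \cdot 3 + 3 \cdot 3\right) \left(-3\right) 400 = \left(8 + 6 + 12 + 9\right) \left(-3\right) 400 = 35 \left(-3\right) 400 = \left(-105\right) 400 = -42000$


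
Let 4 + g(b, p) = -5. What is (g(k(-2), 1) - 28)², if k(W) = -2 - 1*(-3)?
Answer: 1369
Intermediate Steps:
k(W) = 1 (k(W) = -2 + 3 = 1)
g(b, p) = -9 (g(b, p) = -4 - 5 = -9)
(g(k(-2), 1) - 28)² = (-9 - 28)² = (-37)² = 1369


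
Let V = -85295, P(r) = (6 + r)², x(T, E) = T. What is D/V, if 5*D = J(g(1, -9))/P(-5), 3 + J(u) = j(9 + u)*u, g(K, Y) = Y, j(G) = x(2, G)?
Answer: 3/60925 ≈ 4.9241e-5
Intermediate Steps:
j(G) = 2
J(u) = -3 + 2*u
D = -21/5 (D = ((-3 + 2*(-9))/((6 - 5)²))/5 = ((-3 - 18)/(1²))/5 = (-21/1)/5 = (-21*1)/5 = (⅕)*(-21) = -21/5 ≈ -4.2000)
D/V = -21/5/(-85295) = -21/5*(-1/85295) = 3/60925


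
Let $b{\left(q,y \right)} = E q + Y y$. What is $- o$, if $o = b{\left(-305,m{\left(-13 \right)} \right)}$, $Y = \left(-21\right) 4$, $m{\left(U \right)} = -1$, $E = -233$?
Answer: $-71149$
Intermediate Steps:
$Y = -84$
$b{\left(q,y \right)} = - 233 q - 84 y$
$o = 71149$ ($o = \left(-233\right) \left(-305\right) - -84 = 71065 + 84 = 71149$)
$- o = \left(-1\right) 71149 = -71149$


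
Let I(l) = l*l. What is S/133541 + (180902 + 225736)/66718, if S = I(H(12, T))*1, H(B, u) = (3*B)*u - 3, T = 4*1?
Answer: 27814632858/4454794219 ≈ 6.2438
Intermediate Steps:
T = 4
H(B, u) = -3 + 3*B*u (H(B, u) = 3*B*u - 3 = -3 + 3*B*u)
I(l) = l**2
S = 19881 (S = (-3 + 3*12*4)**2*1 = (-3 + 144)**2*1 = 141**2*1 = 19881*1 = 19881)
S/133541 + (180902 + 225736)/66718 = 19881/133541 + (180902 + 225736)/66718 = 19881*(1/133541) + 406638*(1/66718) = 19881/133541 + 203319/33359 = 27814632858/4454794219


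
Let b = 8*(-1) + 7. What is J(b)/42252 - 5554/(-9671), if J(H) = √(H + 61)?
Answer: 5554/9671 + √15/21126 ≈ 0.57448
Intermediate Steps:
b = -1 (b = -8 + 7 = -1)
J(H) = √(61 + H)
J(b)/42252 - 5554/(-9671) = √(61 - 1)/42252 - 5554/(-9671) = √60*(1/42252) - 5554*(-1/9671) = (2*√15)*(1/42252) + 5554/9671 = √15/21126 + 5554/9671 = 5554/9671 + √15/21126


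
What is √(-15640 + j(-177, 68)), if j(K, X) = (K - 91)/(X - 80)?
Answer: I*√140559/3 ≈ 124.97*I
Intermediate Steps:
j(K, X) = (-91 + K)/(-80 + X)
√(-15640 + j(-177, 68)) = √(-15640 + (-91 - 177)/(-80 + 68)) = √(-15640 - 268/(-12)) = √(-15640 - 1/12*(-268)) = √(-15640 + 67/3) = √(-46853/3) = I*√140559/3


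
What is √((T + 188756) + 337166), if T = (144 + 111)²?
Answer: √590947 ≈ 768.73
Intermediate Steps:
T = 65025 (T = 255² = 65025)
√((T + 188756) + 337166) = √((65025 + 188756) + 337166) = √(253781 + 337166) = √590947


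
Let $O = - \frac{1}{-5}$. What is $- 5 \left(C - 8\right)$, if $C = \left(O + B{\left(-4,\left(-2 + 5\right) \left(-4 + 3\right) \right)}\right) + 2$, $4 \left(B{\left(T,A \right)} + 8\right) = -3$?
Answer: $\frac{291}{4} \approx 72.75$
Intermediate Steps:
$O = \frac{1}{5}$ ($O = \left(-1\right) \left(- \frac{1}{5}\right) = \frac{1}{5} \approx 0.2$)
$B{\left(T,A \right)} = - \frac{35}{4}$ ($B{\left(T,A \right)} = -8 + \frac{1}{4} \left(-3\right) = -8 - \frac{3}{4} = - \frac{35}{4}$)
$C = - \frac{131}{20}$ ($C = \left(\frac{1}{5} - \frac{35}{4}\right) + 2 = - \frac{171}{20} + 2 = - \frac{131}{20} \approx -6.55$)
$- 5 \left(C - 8\right) = - 5 \left(- \frac{131}{20} - 8\right) = \left(-5\right) \left(- \frac{291}{20}\right) = \frac{291}{4}$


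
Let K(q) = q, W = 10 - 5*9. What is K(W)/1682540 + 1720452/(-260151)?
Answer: -192982560891/29180964236 ≈ -6.6133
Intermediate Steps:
W = -35 (W = 10 - 45 = -35)
K(W)/1682540 + 1720452/(-260151) = -35/1682540 + 1720452/(-260151) = -35*1/1682540 + 1720452*(-1/260151) = -7/336508 - 573484/86717 = -192982560891/29180964236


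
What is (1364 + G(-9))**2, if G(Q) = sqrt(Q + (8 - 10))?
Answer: (1364 + I*sqrt(11))**2 ≈ 1.8605e+6 + 9048.0*I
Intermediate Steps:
G(Q) = sqrt(-2 + Q) (G(Q) = sqrt(Q - 2) = sqrt(-2 + Q))
(1364 + G(-9))**2 = (1364 + sqrt(-2 - 9))**2 = (1364 + sqrt(-11))**2 = (1364 + I*sqrt(11))**2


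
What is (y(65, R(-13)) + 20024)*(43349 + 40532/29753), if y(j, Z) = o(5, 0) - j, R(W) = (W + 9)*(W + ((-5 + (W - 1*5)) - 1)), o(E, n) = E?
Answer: 25749633660156/29753 ≈ 8.6545e+8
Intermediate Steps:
R(W) = (-11 + 2*W)*(9 + W) (R(W) = (9 + W)*(W + ((-5 + (W - 5)) - 1)) = (9 + W)*(W + ((-5 + (-5 + W)) - 1)) = (9 + W)*(W + ((-10 + W) - 1)) = (9 + W)*(W + (-11 + W)) = (9 + W)*(-11 + 2*W) = (-11 + 2*W)*(9 + W))
y(j, Z) = 5 - j
(y(65, R(-13)) + 20024)*(43349 + 40532/29753) = ((5 - 1*65) + 20024)*(43349 + 40532/29753) = ((5 - 65) + 20024)*(43349 + 40532*(1/29753)) = (-60 + 20024)*(43349 + 40532/29753) = 19964*(1289803329/29753) = 25749633660156/29753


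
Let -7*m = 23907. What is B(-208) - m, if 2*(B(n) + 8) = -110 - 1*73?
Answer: 46421/14 ≈ 3315.8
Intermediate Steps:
m = -23907/7 (m = -1/7*23907 = -23907/7 ≈ -3415.3)
B(n) = -199/2 (B(n) = -8 + (-110 - 1*73)/2 = -8 + (-110 - 73)/2 = -8 + (1/2)*(-183) = -8 - 183/2 = -199/2)
B(-208) - m = -199/2 - 1*(-23907/7) = -199/2 + 23907/7 = 46421/14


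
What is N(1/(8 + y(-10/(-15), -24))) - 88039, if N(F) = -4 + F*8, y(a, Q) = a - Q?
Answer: -4314095/49 ≈ -88043.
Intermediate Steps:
N(F) = -4 + 8*F
N(1/(8 + y(-10/(-15), -24))) - 88039 = (-4 + 8/(8 + (-10/(-15) - 1*(-24)))) - 88039 = (-4 + 8/(8 + (-10*(-1/15) + 24))) - 88039 = (-4 + 8/(8 + (⅔ + 24))) - 88039 = (-4 + 8/(8 + 74/3)) - 88039 = (-4 + 8/(98/3)) - 88039 = (-4 + 8*(3/98)) - 88039 = (-4 + 12/49) - 88039 = -184/49 - 88039 = -4314095/49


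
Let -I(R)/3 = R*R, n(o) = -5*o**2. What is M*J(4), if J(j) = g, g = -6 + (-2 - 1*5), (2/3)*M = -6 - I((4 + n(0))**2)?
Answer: -14859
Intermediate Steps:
I(R) = -3*R**2 (I(R) = -3*R*R = -3*R**2)
M = 1143 (M = 3*(-6 - (-3)*((4 - 5*0**2)**2)**2)/2 = 3*(-6 - (-3)*((4 - 5*0)**2)**2)/2 = 3*(-6 - (-3)*((4 + 0)**2)**2)/2 = 3*(-6 - (-3)*(4**2)**2)/2 = 3*(-6 - (-3)*16**2)/2 = 3*(-6 - (-3)*256)/2 = 3*(-6 - 1*(-768))/2 = 3*(-6 + 768)/2 = (3/2)*762 = 1143)
g = -13 (g = -6 + (-2 - 5) = -6 - 7 = -13)
J(j) = -13
M*J(4) = 1143*(-13) = -14859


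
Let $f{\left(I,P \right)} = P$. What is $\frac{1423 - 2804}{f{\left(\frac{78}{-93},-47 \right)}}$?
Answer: $\frac{1381}{47} \approx 29.383$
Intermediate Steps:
$\frac{1423 - 2804}{f{\left(\frac{78}{-93},-47 \right)}} = \frac{1423 - 2804}{-47} = \left(-1381\right) \left(- \frac{1}{47}\right) = \frac{1381}{47}$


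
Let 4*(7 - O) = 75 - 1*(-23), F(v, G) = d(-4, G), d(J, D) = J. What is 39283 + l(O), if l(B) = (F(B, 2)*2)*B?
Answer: 39423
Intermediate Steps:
F(v, G) = -4
O = -35/2 (O = 7 - (75 - 1*(-23))/4 = 7 - (75 + 23)/4 = 7 - ¼*98 = 7 - 49/2 = -35/2 ≈ -17.500)
l(B) = -8*B (l(B) = (-4*2)*B = -8*B)
39283 + l(O) = 39283 - 8*(-35/2) = 39283 + 140 = 39423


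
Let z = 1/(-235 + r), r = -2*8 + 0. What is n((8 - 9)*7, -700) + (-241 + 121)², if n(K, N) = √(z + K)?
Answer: 14400 + I*√441258/251 ≈ 14400.0 + 2.6465*I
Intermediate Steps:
r = -16 (r = -16 + 0 = -16)
z = -1/251 (z = 1/(-235 - 16) = 1/(-251) = -1/251 ≈ -0.0039841)
n(K, N) = √(-1/251 + K)
n((8 - 9)*7, -700) + (-241 + 121)² = √(-251 + 63001*((8 - 9)*7))/251 + (-241 + 121)² = √(-251 + 63001*(-1*7))/251 + (-120)² = √(-251 + 63001*(-7))/251 + 14400 = √(-251 - 441007)/251 + 14400 = √(-441258)/251 + 14400 = (I*√441258)/251 + 14400 = I*√441258/251 + 14400 = 14400 + I*√441258/251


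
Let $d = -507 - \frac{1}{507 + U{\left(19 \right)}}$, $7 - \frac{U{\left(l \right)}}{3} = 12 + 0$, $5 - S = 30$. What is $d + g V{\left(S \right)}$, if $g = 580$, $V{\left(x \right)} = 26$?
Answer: $\frac{7169915}{492} \approx 14573.0$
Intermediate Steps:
$S = -25$ ($S = 5 - 30 = -25$)
$U{\left(l \right)} = -15$ ($U{\left(l \right)} = 21 - 3 \left(12 + 0\right) = 21 - 36 = -15$)
$d = - \frac{249445}{492}$ ($d = -507 - \frac{1}{507 - 15} = -507 - \frac{1}{492} = - \frac{249445}{492} \approx -507.0$)
$d + g V{\left(S \right)} = - \frac{249445}{492} + 580 \cdot 26 = - \frac{249445}{492} + 15080 = \frac{7169915}{492}$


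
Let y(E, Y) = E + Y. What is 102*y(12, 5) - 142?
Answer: 1592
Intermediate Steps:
102*y(12, 5) - 142 = 102*(12 + 5) - 142 = 102*17 - 142 = 1734 - 142 = 1592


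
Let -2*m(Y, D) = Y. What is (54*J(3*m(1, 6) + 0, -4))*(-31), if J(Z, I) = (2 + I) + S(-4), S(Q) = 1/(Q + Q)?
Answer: 14229/4 ≈ 3557.3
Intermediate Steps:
S(Q) = 1/(2*Q)
m(Y, D) = -Y/2
J(Z, I) = 15/8 + I (J(Z, I) = (2 + I) + (½)/(-4) = (2 + I) + (½)*(-¼) = (2 + I) - ⅛ = 15/8 + I)
(54*J(3*m(1, 6) + 0, -4))*(-31) = (54*(15/8 - 4))*(-31) = (54*(-17/8))*(-31) = -459/4*(-31) = 14229/4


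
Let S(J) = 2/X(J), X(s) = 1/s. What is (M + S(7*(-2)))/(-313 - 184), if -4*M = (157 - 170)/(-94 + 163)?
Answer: 7715/137172 ≈ 0.056243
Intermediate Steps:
S(J) = 2*J (S(J) = 2/(1/J) = 2*J)
M = 13/276 (M = -(157 - 170)/(4*(-94 + 163)) = -(-13)/(4*69) = -1/4*(-13/69) = 13/276 ≈ 0.047101)
(M + S(7*(-2)))/(-313 - 184) = (13/276 + 2*(7*(-2)))/(-313 - 184) = (13/276 + 2*(-14))/(-497) = (13/276 - 28)*(-1/497) = -7715/276*(-1/497) = 7715/137172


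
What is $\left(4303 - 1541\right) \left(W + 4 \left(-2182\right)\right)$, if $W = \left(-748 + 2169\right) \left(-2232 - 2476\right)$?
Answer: $-18502074552$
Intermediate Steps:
$W = -6690068$ ($W = 1421 \left(-4708\right) = -6690068$)
$\left(4303 - 1541\right) \left(W + 4 \left(-2182\right)\right) = \left(4303 - 1541\right) \left(-6690068 + 4 \left(-2182\right)\right) = 2762 \left(-6690068 - 8728\right) = 2762 \left(-6698796\right) = -18502074552$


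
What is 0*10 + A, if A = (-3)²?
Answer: 9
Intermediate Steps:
A = 9
0*10 + A = 0*10 + 9 = 0 + 9 = 9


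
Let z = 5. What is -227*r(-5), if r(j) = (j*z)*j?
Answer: -28375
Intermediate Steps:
r(j) = 5*j**2 (r(j) = (j*5)*j = (5*j)*j = 5*j**2)
-227*r(-5) = -1135*(-5)**2 = -1135*25 = -227*125 = -28375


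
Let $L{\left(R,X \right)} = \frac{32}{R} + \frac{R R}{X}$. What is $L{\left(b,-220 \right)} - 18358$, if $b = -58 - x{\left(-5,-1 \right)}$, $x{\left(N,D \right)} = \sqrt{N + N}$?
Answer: $\frac{- 2024421 \sqrt{10} + 117224246 i}{110 \left(\sqrt{10} - 58 i\right)} \approx -18374.0 - 1.6374 i$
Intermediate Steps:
$x{\left(N,D \right)} = \sqrt{2} \sqrt{N}$ ($x{\left(N,D \right)} = \sqrt{2 N} = \sqrt{2} \sqrt{N}$)
$b = -58 - i \sqrt{10}$ ($b = -58 - \sqrt{2} \sqrt{-5} = -58 - \sqrt{2} i \sqrt{5} = -58 - i \sqrt{10} \approx -58.0 - 3.1623 i$)
$L{\left(R,X \right)} = \frac{32}{R} + \frac{R^{2}}{X}$
$L{\left(b,-220 \right)} - 18358 = \left(\frac{32}{-58 - i \sqrt{10}} + \frac{\left(-58 - i \sqrt{10}\right)^{2}}{-220}\right) - 18358 = \left(\frac{32}{-58 - i \sqrt{10}} + \left(-58 - i \sqrt{10}\right)^{2} \left(- \frac{1}{220}\right)\right) - 18358 = \left(\frac{32}{-58 - i \sqrt{10}} - \frac{\left(-58 - i \sqrt{10}\right)^{2}}{220}\right) - 18358 = -18358 + \frac{32}{-58 - i \sqrt{10}} - \frac{\left(-58 - i \sqrt{10}\right)^{2}}{220}$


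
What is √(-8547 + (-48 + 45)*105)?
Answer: I*√8862 ≈ 94.138*I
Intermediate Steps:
√(-8547 + (-48 + 45)*105) = √(-8547 - 3*105) = √(-8547 - 315) = √(-8862) = I*√8862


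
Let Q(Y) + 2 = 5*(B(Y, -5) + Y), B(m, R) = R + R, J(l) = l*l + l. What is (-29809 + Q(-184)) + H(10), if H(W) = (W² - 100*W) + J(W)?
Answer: -31571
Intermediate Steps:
J(l) = l + l² (J(l) = l² + l = l + l²)
B(m, R) = 2*R
Q(Y) = -52 + 5*Y (Q(Y) = -2 + 5*(2*(-5) + Y) = -2 + 5*(-10 + Y) = -2 + (-50 + 5*Y) = -52 + 5*Y)
H(W) = W² - 100*W + W*(1 + W) (H(W) = (W² - 100*W) + W*(1 + W) = W² - 100*W + W*(1 + W))
(-29809 + Q(-184)) + H(10) = (-29809 + (-52 + 5*(-184))) + 10*(-99 + 2*10) = (-29809 + (-52 - 920)) + 10*(-99 + 20) = (-29809 - 972) + 10*(-79) = -30781 - 790 = -31571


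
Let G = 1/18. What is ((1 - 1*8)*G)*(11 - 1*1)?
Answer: -35/9 ≈ -3.8889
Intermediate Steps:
G = 1/18 ≈ 0.055556
((1 - 1*8)*G)*(11 - 1*1) = ((1 - 1*8)*(1/18))*(11 - 1*1) = ((1 - 8)*(1/18))*(11 - 1) = -7*1/18*10 = -7/18*10 = -35/9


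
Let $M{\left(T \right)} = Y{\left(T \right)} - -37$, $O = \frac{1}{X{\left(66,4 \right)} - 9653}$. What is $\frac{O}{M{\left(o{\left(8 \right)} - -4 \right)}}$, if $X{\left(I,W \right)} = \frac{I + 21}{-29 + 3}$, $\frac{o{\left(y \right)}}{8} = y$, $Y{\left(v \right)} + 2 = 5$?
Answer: $- \frac{13}{5021300} \approx -2.589 \cdot 10^{-6}$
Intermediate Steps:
$Y{\left(v \right)} = 3$ ($Y{\left(v \right)} = -2 + 5 = 3$)
$o{\left(y \right)} = 8 y$
$X{\left(I,W \right)} = - \frac{21}{26} - \frac{I}{26}$ ($X{\left(I,W \right)} = \frac{21 + I}{-26} = \left(21 + I\right) \left(- \frac{1}{26}\right) = - \frac{21}{26} - \frac{I}{26}$)
$O = - \frac{26}{251065}$ ($O = \frac{1}{\left(- \frac{21}{26} - \frac{33}{13}\right) - 9653} = \frac{1}{- \frac{87}{26} - 9653} = \frac{1}{- \frac{251065}{26}} = - \frac{26}{251065} \approx -0.00010356$)
$M{\left(T \right)} = 40$ ($M{\left(T \right)} = 3 - -37 = 3 + 37 = 40$)
$\frac{O}{M{\left(o{\left(8 \right)} - -4 \right)}} = - \frac{26}{251065 \cdot 40} = \left(- \frac{26}{251065}\right) \frac{1}{40} = - \frac{13}{5021300}$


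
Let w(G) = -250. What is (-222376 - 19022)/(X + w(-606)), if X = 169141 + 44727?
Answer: -40233/35603 ≈ -1.1300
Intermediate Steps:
X = 213868
(-222376 - 19022)/(X + w(-606)) = (-222376 - 19022)/(213868 - 250) = -241398/213618 = -241398*1/213618 = -40233/35603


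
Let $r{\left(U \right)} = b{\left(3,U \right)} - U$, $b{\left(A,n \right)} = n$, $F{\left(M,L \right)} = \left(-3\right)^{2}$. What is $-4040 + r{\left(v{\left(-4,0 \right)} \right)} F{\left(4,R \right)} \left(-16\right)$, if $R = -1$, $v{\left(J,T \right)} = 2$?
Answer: $-4040$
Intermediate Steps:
$F{\left(M,L \right)} = 9$
$r{\left(U \right)} = 0$ ($r{\left(U \right)} = U - U = 0$)
$-4040 + r{\left(v{\left(-4,0 \right)} \right)} F{\left(4,R \right)} \left(-16\right) = -4040 + 0 \cdot 9 \left(-16\right) = -4040 + 0 \left(-16\right) = -4040 + 0 = -4040$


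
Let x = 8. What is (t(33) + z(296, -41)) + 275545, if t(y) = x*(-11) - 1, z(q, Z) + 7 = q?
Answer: 275745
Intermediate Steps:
z(q, Z) = -7 + q
t(y) = -89 (t(y) = 8*(-11) - 1 = -88 - 1 = -89)
(t(33) + z(296, -41)) + 275545 = (-89 + (-7 + 296)) + 275545 = (-89 + 289) + 275545 = 200 + 275545 = 275745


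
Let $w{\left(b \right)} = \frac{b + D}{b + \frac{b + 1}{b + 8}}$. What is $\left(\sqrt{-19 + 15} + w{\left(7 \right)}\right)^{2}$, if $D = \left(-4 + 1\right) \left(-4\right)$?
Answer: $\frac{30149}{12769} + \frac{1140 i}{113} \approx 2.3611 + 10.089 i$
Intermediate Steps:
$D = 12$ ($D = \left(-3\right) \left(-4\right) = 12$)
$w{\left(b \right)} = \frac{12 + b}{b + \frac{1 + b}{8 + b}}$ ($w{\left(b \right)} = \frac{b + 12}{b + \frac{b + 1}{b + 8}} = \frac{12 + b}{b + \frac{1 + b}{8 + b}}$)
$\left(\sqrt{-19 + 15} + w{\left(7 \right)}\right)^{2} = \left(\sqrt{-19 + 15} + \frac{96 + 7^{2} + 20 \cdot 7}{1 + 7^{2} + 9 \cdot 7}\right)^{2} = \left(\sqrt{-4} + \frac{96 + 49 + 140}{1 + 49 + 63}\right)^{2} = \left(2 i + \frac{1}{113} \cdot 285\right)^{2} = \left(2 i + \frac{285}{113}\right)^{2} = \left(\frac{285}{113} + 2 i\right)^{2}$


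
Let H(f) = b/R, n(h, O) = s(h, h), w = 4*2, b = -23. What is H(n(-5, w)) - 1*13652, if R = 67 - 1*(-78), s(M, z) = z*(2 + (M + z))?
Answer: -1979563/145 ≈ -13652.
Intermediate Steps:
s(M, z) = z*(2 + M + z)
w = 8
n(h, O) = h*(2 + 2*h) (n(h, O) = h*(2 + h + h) = h*(2 + 2*h))
R = 145 (R = 67 + 78 = 145)
H(f) = -23/145
H(n(-5, w)) - 1*13652 = -23/145 - 1*13652 = -23/145 - 13652 = -1979563/145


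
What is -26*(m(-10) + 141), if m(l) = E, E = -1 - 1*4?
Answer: -3536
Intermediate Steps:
E = -5 (E = -1 - 4 = -5)
m(l) = -5
-26*(m(-10) + 141) = -26*(-5 + 141) = -26*136 = -3536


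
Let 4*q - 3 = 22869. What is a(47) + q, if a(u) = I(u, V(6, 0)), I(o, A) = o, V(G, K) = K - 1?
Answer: 5765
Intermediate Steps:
q = 5718 (q = ¾ + (¼)*22869 = ¾ + 22869/4 = 5718)
V(G, K) = -1 + K
a(u) = u
a(47) + q = 47 + 5718 = 5765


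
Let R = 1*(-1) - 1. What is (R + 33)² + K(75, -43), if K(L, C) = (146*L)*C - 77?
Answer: -469966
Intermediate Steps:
R = -2 (R = -1 - 1 = -2)
K(L, C) = -77 + 146*C*L (K(L, C) = 146*C*L - 77 = -77 + 146*C*L)
(R + 33)² + K(75, -43) = (-2 + 33)² + (-77 + 146*(-43)*75) = 31² + (-77 - 470850) = 961 - 470927 = -469966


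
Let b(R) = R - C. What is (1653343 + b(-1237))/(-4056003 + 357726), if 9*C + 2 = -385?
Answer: -1652149/3698277 ≈ -0.44673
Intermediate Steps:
C = -43 (C = -2/9 + (⅑)*(-385) = -2/9 - 385/9 = -43)
b(R) = 43 + R (b(R) = R - 1*(-43) = R + 43 = 43 + R)
(1653343 + b(-1237))/(-4056003 + 357726) = (1653343 + (43 - 1237))/(-4056003 + 357726) = (1653343 - 1194)/(-3698277) = 1652149*(-1/3698277) = -1652149/3698277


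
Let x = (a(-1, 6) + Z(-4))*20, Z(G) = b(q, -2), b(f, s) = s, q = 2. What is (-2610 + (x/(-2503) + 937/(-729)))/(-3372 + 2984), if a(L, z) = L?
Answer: 4764734641/707978556 ≈ 6.7301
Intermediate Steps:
Z(G) = -2
x = -60 (x = (-1 - 2)*20 = -3*20 = -60)
(-2610 + (x/(-2503) + 937/(-729)))/(-3372 + 2984) = (-2610 + (-60/(-2503) + 937/(-729)))/(-3372 + 2984) = (-2610 + (-60*(-1/2503) + 937*(-1/729)))/(-388) = (-2610 + (60/2503 - 937/729))*(-1/388) = (-2610 - 2301571/1824687)*(-1/388) = -4764734641/1824687*(-1/388) = 4764734641/707978556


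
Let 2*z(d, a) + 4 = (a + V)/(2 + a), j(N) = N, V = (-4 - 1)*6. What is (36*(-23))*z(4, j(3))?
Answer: 19458/5 ≈ 3891.6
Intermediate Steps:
V = -30 (V = -5*6 = -30)
z(d, a) = -2 + (-30 + a)/(2*(2 + a)) (z(d, a) = -2 + ((a - 30)/(2 + a))/2 = -2 + ((-30 + a)/(2 + a))/2 = -2 + (-30 + a)/(2*(2 + a)))
(36*(-23))*z(4, j(3)) = (36*(-23))*((-38 - 3*3)/(2*(2 + 3))) = -414*(-38 - 9)/5 = -414*(-47)/5 = -828*(-47/10) = 19458/5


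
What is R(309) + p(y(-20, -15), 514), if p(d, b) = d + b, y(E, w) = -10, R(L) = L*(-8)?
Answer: -1968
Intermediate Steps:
R(L) = -8*L
p(d, b) = b + d
R(309) + p(y(-20, -15), 514) = -8*309 + (514 - 10) = -2472 + 504 = -1968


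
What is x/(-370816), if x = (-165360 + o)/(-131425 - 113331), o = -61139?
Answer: -226499/90759440896 ≈ -2.4956e-6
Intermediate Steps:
x = 226499/244756 (x = (-165360 - 61139)/(-131425 - 113331) = -226499/(-244756) = -226499*(-1/244756) = 226499/244756 ≈ 0.92541)
x/(-370816) = (226499/244756)/(-370816) = (226499/244756)*(-1/370816) = -226499/90759440896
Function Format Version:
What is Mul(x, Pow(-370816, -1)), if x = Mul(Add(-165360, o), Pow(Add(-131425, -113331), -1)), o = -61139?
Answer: Rational(-226499, 90759440896) ≈ -2.4956e-6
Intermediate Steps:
x = Rational(226499, 244756) (x = Mul(Add(-165360, -61139), Pow(Add(-131425, -113331), -1)) = Mul(-226499, Pow(-244756, -1)) = Mul(-226499, Rational(-1, 244756)) = Rational(226499, 244756) ≈ 0.92541)
Mul(x, Pow(-370816, -1)) = Mul(Rational(226499, 244756), Pow(-370816, -1)) = Mul(Rational(226499, 244756), Rational(-1, 370816)) = Rational(-226499, 90759440896)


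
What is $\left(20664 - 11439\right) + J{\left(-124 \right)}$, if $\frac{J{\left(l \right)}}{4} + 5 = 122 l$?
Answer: $-51307$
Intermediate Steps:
$J{\left(l \right)} = -20 + 488 l$ ($J{\left(l \right)} = -20 + 4 \cdot 122 l = -20 + 488 l$)
$\left(20664 - 11439\right) + J{\left(-124 \right)} = \left(20664 - 11439\right) + \left(-20 + 488 \left(-124\right)\right) = 9225 - 60532 = -51307$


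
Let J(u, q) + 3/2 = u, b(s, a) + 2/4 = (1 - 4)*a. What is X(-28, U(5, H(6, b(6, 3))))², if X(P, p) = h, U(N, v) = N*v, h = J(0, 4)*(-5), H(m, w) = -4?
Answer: 225/4 ≈ 56.250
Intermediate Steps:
b(s, a) = -½ - 3*a (b(s, a) = -½ + (1 - 4)*a = -½ - 3*a)
J(u, q) = -3/2 + u
h = 15/2 (h = (-3/2 + 0)*(-5) = -3/2*(-5) = 15/2 ≈ 7.5000)
X(P, p) = 15/2
X(-28, U(5, H(6, b(6, 3))))² = (15/2)² = 225/4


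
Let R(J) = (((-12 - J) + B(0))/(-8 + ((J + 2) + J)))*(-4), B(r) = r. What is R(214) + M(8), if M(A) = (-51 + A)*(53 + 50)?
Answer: -934067/211 ≈ -4426.9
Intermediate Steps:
M(A) = -5253 + 103*A (M(A) = (-51 + A)*103 = -5253 + 103*A)
R(J) = -4*(-12 - J)/(-6 + 2*J) (R(J) = (((-12 - J) + 0)/(-8 + ((J + 2) + J)))*(-4) = ((-12 - J)/(-8 + ((2 + J) + J)))*(-4) = ((-12 - J)/(-8 + (2 + 2*J)))*(-4) = ((-12 - J)/(-6 + 2*J))*(-4) = -4*(-12 - J)/(-6 + 2*J))
R(214) + M(8) = 2*(12 + 214)/(-3 + 214) + (-5253 + 103*8) = 2*226/211 + (-5253 + 824) = 2*(1/211)*226 - 4429 = 452/211 - 4429 = -934067/211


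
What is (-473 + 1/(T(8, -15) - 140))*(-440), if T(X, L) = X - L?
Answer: 24350480/117 ≈ 2.0812e+5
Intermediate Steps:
(-473 + 1/(T(8, -15) - 140))*(-440) = (-473 + 1/((8 - 1*(-15)) - 140))*(-440) = (-473 + 1/((8 + 15) - 140))*(-440) = (-473 + 1/(23 - 140))*(-440) = (-473 + 1/(-117))*(-440) = (-473 - 1/117)*(-440) = -55342/117*(-440) = 24350480/117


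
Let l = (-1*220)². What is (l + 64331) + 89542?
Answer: 202273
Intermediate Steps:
l = 48400 (l = (-220)² = 48400)
(l + 64331) + 89542 = (48400 + 64331) + 89542 = 112731 + 89542 = 202273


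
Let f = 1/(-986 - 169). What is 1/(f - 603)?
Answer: -1155/696466 ≈ -0.0016584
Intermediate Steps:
f = -1/1155 (f = 1/(-1155) = -1/1155 ≈ -0.00086580)
1/(f - 603) = 1/(-1/1155 - 603) = 1/(-696466/1155) = -1155/696466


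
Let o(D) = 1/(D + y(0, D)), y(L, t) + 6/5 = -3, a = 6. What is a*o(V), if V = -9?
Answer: -5/11 ≈ -0.45455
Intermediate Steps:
y(L, t) = -21/5 (y(L, t) = -6/5 - 3 = -21/5)
o(D) = 1/(-21/5 + D) (o(D) = 1/(D - 21/5) = 1/(-21/5 + D))
a*o(V) = 6*(5/(-21 + 5*(-9))) = 6*(5/(-21 - 45)) = 6*(5/(-66)) = 6*(5*(-1/66)) = 6*(-5/66) = -5/11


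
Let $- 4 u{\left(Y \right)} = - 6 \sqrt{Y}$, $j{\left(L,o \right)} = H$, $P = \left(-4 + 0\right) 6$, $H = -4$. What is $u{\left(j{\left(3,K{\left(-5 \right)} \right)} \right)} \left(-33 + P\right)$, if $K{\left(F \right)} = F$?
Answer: $- 171 i \approx - 171.0 i$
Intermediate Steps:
$P = -24$ ($P = \left(-4\right) 6 = -24$)
$j{\left(L,o \right)} = -4$
$u{\left(Y \right)} = \frac{3 \sqrt{Y}}{2}$ ($u{\left(Y \right)} = - \frac{\left(-6\right) \sqrt{Y}}{4} = \frac{3 \sqrt{Y}}{2}$)
$u{\left(j{\left(3,K{\left(-5 \right)} \right)} \right)} \left(-33 + P\right) = \frac{3 \sqrt{-4}}{2} \left(-33 - 24\right) = \frac{3 \cdot 2 i}{2} \left(-57\right) = 3 i \left(-57\right) = - 171 i$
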